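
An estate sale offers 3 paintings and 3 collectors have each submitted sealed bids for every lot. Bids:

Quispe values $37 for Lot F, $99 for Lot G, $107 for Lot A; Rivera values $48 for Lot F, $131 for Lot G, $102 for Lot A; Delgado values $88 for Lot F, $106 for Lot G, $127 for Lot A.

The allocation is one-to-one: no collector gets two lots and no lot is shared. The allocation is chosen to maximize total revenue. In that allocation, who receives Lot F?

Optimal: Quispe→Lot A ($107), Rivera→Lot G ($131), Delgado→Lot F ($88) — total 107+131+88 = $326.
Max-entry greedy (repeatedly take the single best remaining cell) gives $295, worse by 31.
Next-best assignment: Quispe→Lot F, Rivera→Lot G, Delgado→Lot A = $295.
Delgado's own top lot is Lot A ($127), but forcing Delgado→Lot A and reassigning the rest optimally gives only $295 — worse by 31.

Delgado receives Lot F.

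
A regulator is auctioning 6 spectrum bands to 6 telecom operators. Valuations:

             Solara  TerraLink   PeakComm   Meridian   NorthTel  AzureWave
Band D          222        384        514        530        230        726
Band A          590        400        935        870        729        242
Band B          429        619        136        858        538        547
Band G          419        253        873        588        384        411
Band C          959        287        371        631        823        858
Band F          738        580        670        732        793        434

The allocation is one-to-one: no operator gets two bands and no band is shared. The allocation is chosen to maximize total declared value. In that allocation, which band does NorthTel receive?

NorthTel receives Band F.

Optimal: Solara→Band C ($959M), TerraLink→Band B ($619M), PeakComm→Band G ($873M), Meridian→Band A ($870M), NorthTel→Band F ($793M), AzureWave→Band D ($726M) — total 959+619+873+870+793+726 = $4840M.
Max-entry greedy (repeatedly take the single best remaining cell) gives $4524M, worse by 316.
Swapping Meridian↔PeakComm (Meridian→Band G $588M, PeakComm→Band A $935M) loses 220.
Checked against all permutations: $4840M is optimal.
NorthTel's own top band is Band C ($823M), but forcing NorthTel→Band C and reassigning the rest optimally gives only $4649M — worse by 191.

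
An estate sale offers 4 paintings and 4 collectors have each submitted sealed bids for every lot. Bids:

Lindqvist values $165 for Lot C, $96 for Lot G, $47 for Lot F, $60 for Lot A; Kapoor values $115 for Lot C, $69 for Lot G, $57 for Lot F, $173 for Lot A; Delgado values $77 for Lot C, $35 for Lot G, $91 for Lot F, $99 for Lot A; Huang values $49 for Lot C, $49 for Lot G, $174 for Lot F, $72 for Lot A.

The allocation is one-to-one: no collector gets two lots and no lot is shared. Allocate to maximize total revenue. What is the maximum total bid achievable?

Maximum total: $547

This is the linear assignment problem.
Optimal: Lindqvist→Lot C ($165), Kapoor→Lot A ($173), Delgado→Lot G ($35), Huang→Lot F ($174) — total 165+173+35+174 = $547.
Row-greedy (each collector in turn takes its best remaining lot) gives $478, worse by 69.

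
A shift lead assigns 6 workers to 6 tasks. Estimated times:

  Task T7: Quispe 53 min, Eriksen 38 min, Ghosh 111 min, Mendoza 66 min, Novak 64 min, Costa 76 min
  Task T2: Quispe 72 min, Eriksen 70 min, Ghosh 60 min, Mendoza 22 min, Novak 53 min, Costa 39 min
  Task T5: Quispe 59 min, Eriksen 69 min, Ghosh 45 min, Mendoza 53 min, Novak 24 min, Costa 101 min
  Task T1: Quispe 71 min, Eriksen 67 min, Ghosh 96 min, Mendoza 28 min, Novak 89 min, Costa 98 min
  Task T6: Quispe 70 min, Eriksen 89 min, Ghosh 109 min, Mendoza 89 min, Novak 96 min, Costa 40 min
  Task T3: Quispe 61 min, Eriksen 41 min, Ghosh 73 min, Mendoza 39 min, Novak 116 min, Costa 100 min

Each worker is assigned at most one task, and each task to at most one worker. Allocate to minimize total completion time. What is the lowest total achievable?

Optimal: Quispe→Task T7 (53 min), Eriksen→Task T3 (41 min), Ghosh→Task T2 (60 min), Mendoza→Task T1 (28 min), Novak→Task T5 (24 min), Costa→Task T6 (40 min) — total 53+41+60+28+24+40 = 246 min.
Column-greedy (each task in turn goes to its cheapest remaining worker) gives 268 min, worse by 22.
Swapping Costa↔Eriksen (Costa→Task T3 100 min, Eriksen→Task T6 89 min) adds 108.

Minimum total: 246 min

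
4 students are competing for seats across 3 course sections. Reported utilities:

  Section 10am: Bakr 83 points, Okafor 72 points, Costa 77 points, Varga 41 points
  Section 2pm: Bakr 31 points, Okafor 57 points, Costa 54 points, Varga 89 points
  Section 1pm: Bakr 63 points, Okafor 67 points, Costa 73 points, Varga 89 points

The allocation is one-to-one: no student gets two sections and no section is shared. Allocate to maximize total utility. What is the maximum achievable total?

This is the linear assignment problem.
Optimal: Bakr→Section 10am (83 points), Varga→Section 2pm (89 points), Costa→Section 1pm (73 points) — total 83+89+73 = 245 points.
Row-greedy (each student in turn takes its best remaining section) gives 204 points, worse by 41.
Next-best assignment: Bakr→Section 10am, Varga→Section 2pm, Okafor→Section 1pm = 239 points.
Every other assignment is strictly worse.

Max total: 245 points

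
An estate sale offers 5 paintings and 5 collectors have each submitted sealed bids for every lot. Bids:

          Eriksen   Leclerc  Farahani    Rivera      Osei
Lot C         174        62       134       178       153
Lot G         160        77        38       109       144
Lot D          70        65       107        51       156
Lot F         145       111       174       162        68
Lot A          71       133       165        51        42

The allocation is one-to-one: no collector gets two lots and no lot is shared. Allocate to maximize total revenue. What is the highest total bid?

Treat this as an assignment problem: match each collector to one lot.
Optimal: Eriksen→Lot G ($160), Leclerc→Lot A ($133), Farahani→Lot F ($174), Rivera→Lot C ($178), Osei→Lot D ($156) — total 160+133+174+178+156 = $801.
Row-greedy (each collector in turn takes its best remaining lot) gives $746, worse by 55.
Every other assignment is strictly worse.

Max total: $801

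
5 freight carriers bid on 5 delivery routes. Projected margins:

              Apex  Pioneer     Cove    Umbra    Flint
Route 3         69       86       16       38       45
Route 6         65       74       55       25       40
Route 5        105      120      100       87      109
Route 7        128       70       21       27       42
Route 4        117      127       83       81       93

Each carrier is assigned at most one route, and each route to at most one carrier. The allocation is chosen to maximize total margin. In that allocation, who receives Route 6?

Optimal: Apex→Route 7 ($128k), Pioneer→Route 3 ($86k), Cove→Route 6 ($55k), Umbra→Route 4 ($81k), Flint→Route 5 ($109k) — total 128+86+55+81+109 = $459k.
Row-greedy (each carrier in turn takes its best remaining route) gives $433k, worse by 26.
Checked against all permutations: $459k is optimal.
Cove's own top route is Route 5 ($100k), but forcing Cove→Route 5 and reassigning the rest optimally gives only $435k — worse by 24.

Cove receives Route 6.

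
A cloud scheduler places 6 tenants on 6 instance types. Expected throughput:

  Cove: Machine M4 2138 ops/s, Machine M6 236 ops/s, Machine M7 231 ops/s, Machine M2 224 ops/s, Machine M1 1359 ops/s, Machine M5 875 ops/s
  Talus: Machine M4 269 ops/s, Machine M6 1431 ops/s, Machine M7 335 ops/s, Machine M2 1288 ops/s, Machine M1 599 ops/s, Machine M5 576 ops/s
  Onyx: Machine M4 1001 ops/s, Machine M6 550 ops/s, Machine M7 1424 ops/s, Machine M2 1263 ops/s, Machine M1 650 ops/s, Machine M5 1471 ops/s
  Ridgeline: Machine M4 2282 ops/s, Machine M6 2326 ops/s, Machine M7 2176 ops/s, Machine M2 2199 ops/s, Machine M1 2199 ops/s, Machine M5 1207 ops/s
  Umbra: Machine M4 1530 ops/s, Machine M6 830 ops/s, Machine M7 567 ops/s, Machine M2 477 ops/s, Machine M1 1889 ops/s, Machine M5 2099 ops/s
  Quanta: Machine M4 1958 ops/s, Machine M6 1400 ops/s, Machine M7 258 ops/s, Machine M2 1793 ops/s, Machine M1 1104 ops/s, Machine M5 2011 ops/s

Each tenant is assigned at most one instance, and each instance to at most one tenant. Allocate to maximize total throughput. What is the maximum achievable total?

Maximum total: 11092 ops/s

This is a one-to-one assignment (maximum-weight bipartite matching).
Optimal: Cove→Machine M4 (2138 ops/s), Talus→Machine M6 (1431 ops/s), Onyx→Machine M7 (1424 ops/s), Ridgeline→Machine M2 (2199 ops/s), Umbra→Machine M1 (1889 ops/s), Quanta→Machine M5 (2011 ops/s) — total 2138+1431+1424+2199+1889+2011 = 11092 ops/s.
Column-greedy (each instance in turn goes to its best remaining tenant) gives 9694 ops/s, worse by 1398.
Checked against all permutations: 11092 ops/s is optimal.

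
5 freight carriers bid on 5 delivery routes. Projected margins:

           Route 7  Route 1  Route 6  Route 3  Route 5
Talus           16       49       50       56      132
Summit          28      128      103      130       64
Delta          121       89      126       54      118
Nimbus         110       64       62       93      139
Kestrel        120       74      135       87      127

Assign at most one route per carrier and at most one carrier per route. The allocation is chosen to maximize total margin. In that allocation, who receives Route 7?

Delta receives Route 7.

This is the linear assignment problem.
Optimal: Talus→Route 5 ($132k), Summit→Route 1 ($128k), Delta→Route 7 ($121k), Nimbus→Route 3 ($93k), Kestrel→Route 6 ($135k) — total 132+128+121+93+135 = $609k.
Max-entry greedy (repeatedly take the single best remaining cell) gives $574k, worse by 35.
Next-best assignment: Talus→Route 5, Summit→Route 1, Delta→Route 6, Nimbus→Route 3, Kestrel→Route 7 = $599k.
Delta's own top route is Route 6 ($126k), but forcing Delta→Route 6 and reassigning the rest optimally gives only $599k — worse by 10.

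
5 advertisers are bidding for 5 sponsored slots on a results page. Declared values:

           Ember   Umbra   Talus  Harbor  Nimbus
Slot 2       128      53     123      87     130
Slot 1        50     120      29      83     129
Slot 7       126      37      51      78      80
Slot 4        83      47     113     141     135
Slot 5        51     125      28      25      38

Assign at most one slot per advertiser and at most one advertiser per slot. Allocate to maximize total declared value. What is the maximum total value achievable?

This is the linear assignment problem.
Optimal: Ember→Slot 7 ($126), Umbra→Slot 5 ($125), Talus→Slot 2 ($123), Harbor→Slot 4 ($141), Nimbus→Slot 1 ($129) — total 126+125+123+141+129 = $644.
Row-greedy (each advertiser in turn takes its best remaining slot) gives $529, worse by 115.
Next-best assignment: Ember→Slot 7, Umbra→Slot 5, Talus→Slot 2, Harbor→Slot 1, Nimbus→Slot 4 = $592.

Maximum total: $644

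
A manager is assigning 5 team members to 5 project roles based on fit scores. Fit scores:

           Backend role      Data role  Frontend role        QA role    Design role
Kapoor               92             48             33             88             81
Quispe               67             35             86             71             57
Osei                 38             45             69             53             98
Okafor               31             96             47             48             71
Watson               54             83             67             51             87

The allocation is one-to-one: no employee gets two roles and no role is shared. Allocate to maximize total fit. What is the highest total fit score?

This is the linear assignment problem.
Optimal: Kapoor→Backend role (92 pts), Quispe→QA role (71 pts), Osei→Design role (98 pts), Okafor→Data role (96 pts), Watson→Frontend role (67 pts) — total 92+71+98+96+67 = 424 pts.
Max-entry greedy (repeatedly take the single best remaining cell) gives 423 pts, worse by 1.
Next-best assignment: Kapoor→Backend role, Quispe→Frontend role, Osei→Design role, Okafor→Data role, Watson→QA role = 423 pts.
No other one-to-one assignment exceeds 424 pts.

Max total: 424 pts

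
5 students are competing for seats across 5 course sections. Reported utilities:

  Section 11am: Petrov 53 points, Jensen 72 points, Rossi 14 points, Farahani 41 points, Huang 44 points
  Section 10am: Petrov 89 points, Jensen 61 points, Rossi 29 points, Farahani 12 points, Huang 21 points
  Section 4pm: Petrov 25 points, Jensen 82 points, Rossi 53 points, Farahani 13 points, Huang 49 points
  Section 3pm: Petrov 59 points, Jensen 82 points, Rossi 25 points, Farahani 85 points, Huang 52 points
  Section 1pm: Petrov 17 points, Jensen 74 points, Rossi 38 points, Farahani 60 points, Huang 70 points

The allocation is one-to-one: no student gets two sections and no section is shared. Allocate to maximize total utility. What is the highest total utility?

Maximum total: 369 points

Optimal: Petrov→Section 10am (89 points), Jensen→Section 11am (72 points), Rossi→Section 4pm (53 points), Farahani→Section 3pm (85 points), Huang→Section 1pm (70 points) — total 89+72+53+85+70 = 369 points.
Max-entry greedy (repeatedly take the single best remaining cell) gives 340 points, worse by 29.
Swapping Petrov↔Huang (Petrov→Section 1pm 17 points, Huang→Section 10am 21 points) loses 121.
Every other assignment is strictly worse.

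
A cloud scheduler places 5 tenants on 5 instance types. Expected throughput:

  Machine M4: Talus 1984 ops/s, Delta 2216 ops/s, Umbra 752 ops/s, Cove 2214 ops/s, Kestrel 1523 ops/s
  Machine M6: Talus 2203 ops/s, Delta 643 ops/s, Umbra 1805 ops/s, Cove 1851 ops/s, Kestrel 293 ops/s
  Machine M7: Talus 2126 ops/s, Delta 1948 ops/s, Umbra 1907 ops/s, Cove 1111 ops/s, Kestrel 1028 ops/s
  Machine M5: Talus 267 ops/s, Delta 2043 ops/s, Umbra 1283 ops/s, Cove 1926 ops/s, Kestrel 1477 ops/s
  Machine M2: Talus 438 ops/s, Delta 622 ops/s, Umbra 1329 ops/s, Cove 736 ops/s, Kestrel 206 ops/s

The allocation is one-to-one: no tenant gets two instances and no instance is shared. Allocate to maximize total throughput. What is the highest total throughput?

Maximum total: 9171 ops/s

Treat this as an assignment problem: match each tenant to one instance.
Optimal: Talus→Machine M6 (2203 ops/s), Delta→Machine M7 (1948 ops/s), Umbra→Machine M2 (1329 ops/s), Cove→Machine M4 (2214 ops/s), Kestrel→Machine M5 (1477 ops/s) — total 2203+1948+1329+2214+1477 = 9171 ops/s.
Column-greedy (each instance in turn goes to its best remaining tenant) gives 8458 ops/s, worse by 713.
Every other assignment is strictly worse.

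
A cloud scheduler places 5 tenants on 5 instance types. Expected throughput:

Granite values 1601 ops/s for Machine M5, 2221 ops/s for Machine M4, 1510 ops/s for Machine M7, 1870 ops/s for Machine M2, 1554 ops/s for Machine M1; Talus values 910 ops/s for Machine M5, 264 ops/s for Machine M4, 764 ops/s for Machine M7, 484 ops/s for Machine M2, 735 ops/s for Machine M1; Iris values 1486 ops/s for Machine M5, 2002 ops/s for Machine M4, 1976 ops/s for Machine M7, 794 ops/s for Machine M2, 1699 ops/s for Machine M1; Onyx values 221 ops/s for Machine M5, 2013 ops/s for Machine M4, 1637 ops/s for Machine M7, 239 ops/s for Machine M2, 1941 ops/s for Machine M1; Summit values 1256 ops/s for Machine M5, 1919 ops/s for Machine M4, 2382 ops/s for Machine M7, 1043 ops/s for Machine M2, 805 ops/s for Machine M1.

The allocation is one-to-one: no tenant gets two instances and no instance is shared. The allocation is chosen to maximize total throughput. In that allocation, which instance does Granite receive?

Treat this as an assignment problem: match each tenant to one instance.
Optimal: Granite→Machine M2 (1870 ops/s), Talus→Machine M5 (910 ops/s), Iris→Machine M4 (2002 ops/s), Onyx→Machine M1 (1941 ops/s), Summit→Machine M7 (2382 ops/s) — total 1870+910+2002+1941+2382 = 9105 ops/s.
Every other assignment is strictly worse.
Granite's own top instance is Machine M4 (2221 ops/s), but forcing Granite→Machine M4 and reassigning the rest optimally gives only 8514 ops/s — worse by 591.

Granite receives Machine M2.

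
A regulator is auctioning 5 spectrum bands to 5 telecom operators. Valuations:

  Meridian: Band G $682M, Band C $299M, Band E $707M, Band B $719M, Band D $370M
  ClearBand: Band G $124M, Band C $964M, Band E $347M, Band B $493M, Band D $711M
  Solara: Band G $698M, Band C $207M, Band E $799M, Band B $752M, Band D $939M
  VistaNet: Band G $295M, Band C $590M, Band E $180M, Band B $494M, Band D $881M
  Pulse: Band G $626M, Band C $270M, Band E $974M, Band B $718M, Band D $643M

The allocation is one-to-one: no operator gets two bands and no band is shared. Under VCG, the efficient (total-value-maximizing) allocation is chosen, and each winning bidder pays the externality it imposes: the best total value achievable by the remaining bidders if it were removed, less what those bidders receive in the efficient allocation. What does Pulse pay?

Efficient allocation: Meridian→Band G ($682M), ClearBand→Band C ($964M), Solara→Band B ($752M), VistaNet→Band D ($881M), Pulse→Band E ($974M); total welfare W = $4253M.
Pulse receives Band E at value $974M, so the others get W − 974 = $3279M.
Without Pulse: best allocation of the remaining 4 bidders over all 5 bands is Meridian→Band B ($719M), ClearBand→Band C ($964M), Solara→Band E ($799M), VistaNet→Band D ($881M), total $3363M.
VCG payment = (others' best without Pulse) − (others' welfare with Pulse) = 3363 − 3279 = $84M.

Pulse pays $84M.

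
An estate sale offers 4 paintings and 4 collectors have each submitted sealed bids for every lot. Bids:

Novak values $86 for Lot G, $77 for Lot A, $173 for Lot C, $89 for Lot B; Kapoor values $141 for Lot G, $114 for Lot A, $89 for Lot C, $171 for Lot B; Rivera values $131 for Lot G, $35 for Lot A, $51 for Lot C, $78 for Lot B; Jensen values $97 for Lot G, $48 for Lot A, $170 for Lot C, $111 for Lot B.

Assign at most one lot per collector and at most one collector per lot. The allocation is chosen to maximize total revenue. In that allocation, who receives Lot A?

Treat this as an assignment problem: match each collector to one lot.
Optimal: Novak→Lot A ($77), Kapoor→Lot B ($171), Rivera→Lot G ($131), Jensen→Lot C ($170) — total 77+171+131+170 = $549.
Next-best assignment: Novak→Lot C, Kapoor→Lot A, Rivera→Lot G, Jensen→Lot B = $529.
Swapping Jensen↔Novak (Jensen→Lot A $48, Novak→Lot C $173) loses 26.
Novak's own top lot is Lot C ($173), but forcing Novak→Lot C and reassigning the rest optimally gives only $529 — worse by 20.

Novak receives Lot A.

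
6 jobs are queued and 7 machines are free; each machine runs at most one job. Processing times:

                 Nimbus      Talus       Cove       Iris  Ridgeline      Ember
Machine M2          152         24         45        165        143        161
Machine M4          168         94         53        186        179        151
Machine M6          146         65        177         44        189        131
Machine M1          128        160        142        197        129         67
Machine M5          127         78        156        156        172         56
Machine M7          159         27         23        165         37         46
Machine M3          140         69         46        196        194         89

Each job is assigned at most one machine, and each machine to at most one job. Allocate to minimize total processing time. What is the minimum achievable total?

Min total: 335 min

Optimal: Nimbus→Machine M1 (128 min), Talus→Machine M2 (24 min), Cove→Machine M3 (46 min), Iris→Machine M6 (44 min), Ridgeline→Machine M7 (37 min), Ember→Machine M5 (56 min) — total 128+24+46+44+37+56 = 335 min.
Checked against all permutations: 335 min is optimal.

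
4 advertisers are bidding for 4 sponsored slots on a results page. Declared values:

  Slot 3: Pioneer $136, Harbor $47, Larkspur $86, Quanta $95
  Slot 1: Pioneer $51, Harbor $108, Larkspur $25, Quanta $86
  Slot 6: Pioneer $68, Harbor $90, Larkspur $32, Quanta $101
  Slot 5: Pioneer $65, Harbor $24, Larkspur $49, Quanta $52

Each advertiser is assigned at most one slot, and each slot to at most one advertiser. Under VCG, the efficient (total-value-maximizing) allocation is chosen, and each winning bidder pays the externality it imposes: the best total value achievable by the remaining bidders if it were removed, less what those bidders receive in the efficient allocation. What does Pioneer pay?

Efficient allocation: Pioneer→Slot 3 ($136), Harbor→Slot 1 ($108), Larkspur→Slot 5 ($49), Quanta→Slot 6 ($101); total welfare W = $394.
Pioneer receives Slot 3 at value $136, so the others get W − 136 = $258.
Without Pioneer: best allocation of the remaining 3 bidders over all 4 slots is Harbor→Slot 1 ($108), Larkspur→Slot 3 ($86), Quanta→Slot 6 ($101), total $295.
VCG payment = (others' best without Pioneer) − (others' welfare with Pioneer) = 295 − 258 = $37.

Pioneer pays $37.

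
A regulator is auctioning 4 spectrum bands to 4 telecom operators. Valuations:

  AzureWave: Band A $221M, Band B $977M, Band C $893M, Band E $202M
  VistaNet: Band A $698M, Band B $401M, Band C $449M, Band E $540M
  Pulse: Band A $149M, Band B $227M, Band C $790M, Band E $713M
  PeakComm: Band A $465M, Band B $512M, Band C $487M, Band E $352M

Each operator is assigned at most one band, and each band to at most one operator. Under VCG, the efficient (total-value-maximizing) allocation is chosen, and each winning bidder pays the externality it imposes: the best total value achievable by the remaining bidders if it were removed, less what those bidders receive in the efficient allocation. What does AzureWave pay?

AzureWave pays $102M.

Efficient allocation: AzureWave→Band B ($977M), VistaNet→Band A ($698M), Pulse→Band E ($713M), PeakComm→Band C ($487M); total welfare W = $2875M.
AzureWave receives Band B at value $977M, so the others get W − 977 = $1898M.
Without AzureWave: best allocation of the remaining 3 bidders over all 4 bands is VistaNet→Band A ($698M), Pulse→Band C ($790M), PeakComm→Band B ($512M), total $2000M.
VCG payment = (others' best without AzureWave) − (others' welfare with AzureWave) = 2000 − 1898 = $102M.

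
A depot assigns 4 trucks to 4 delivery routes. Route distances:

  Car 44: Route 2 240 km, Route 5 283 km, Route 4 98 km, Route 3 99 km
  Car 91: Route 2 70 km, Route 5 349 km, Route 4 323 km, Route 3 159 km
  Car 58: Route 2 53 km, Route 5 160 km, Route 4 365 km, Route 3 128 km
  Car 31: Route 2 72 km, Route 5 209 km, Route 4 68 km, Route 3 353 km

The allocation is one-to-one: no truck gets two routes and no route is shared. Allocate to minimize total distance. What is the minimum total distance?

This is the linear assignment problem.
Optimal: Car 44→Route 3 (99 km), Car 91→Route 2 (70 km), Car 58→Route 5 (160 km), Car 31→Route 4 (68 km) — total 99+70+160+68 = 397 km.
Column-greedy (each route in turn goes to its cheapest remaining truck) gives 519 km, worse by 122.
Next-best assignment: Car 44→Route 4, Car 91→Route 3, Car 58→Route 5, Car 31→Route 2 = 489 km.

Min total: 397 km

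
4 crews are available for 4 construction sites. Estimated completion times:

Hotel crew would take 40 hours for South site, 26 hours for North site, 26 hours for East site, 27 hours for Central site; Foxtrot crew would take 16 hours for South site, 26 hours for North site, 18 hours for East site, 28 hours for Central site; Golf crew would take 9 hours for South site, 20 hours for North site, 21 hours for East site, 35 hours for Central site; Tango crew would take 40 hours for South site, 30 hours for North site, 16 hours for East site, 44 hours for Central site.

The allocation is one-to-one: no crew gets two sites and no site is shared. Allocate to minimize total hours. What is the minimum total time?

Min total: 78 hours

This is the linear assignment problem.
Optimal: Hotel crew→Central site (27 hours), Foxtrot crew→North site (26 hours), Golf crew→South site (9 hours), Tango crew→East site (16 hours) — total 27+26+9+16 = 78 hours.
Min-entry greedy (repeatedly take the single cheapest remaining cell) gives 79 hours, worse by 1.
Checked against all permutations: 78 hours is optimal.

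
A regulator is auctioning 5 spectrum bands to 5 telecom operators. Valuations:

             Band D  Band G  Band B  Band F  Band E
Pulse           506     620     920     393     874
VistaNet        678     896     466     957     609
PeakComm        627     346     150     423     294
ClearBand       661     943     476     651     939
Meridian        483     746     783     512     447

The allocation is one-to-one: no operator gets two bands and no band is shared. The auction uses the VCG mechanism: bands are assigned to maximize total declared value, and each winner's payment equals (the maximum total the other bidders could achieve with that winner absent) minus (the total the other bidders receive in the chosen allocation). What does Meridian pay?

Efficient allocation: Pulse→Band B ($920M), VistaNet→Band F ($957M), PeakComm→Band D ($627M), ClearBand→Band E ($939M), Meridian→Band G ($746M); total welfare W = $4189M.
Meridian receives Band G at value $746M, so the others get W − 746 = $3443M.
Without Meridian: best allocation of the remaining 4 bidders over all 5 bands is Pulse→Band B ($920M), VistaNet→Band F ($957M), PeakComm→Band D ($627M), ClearBand→Band G ($943M), total $3447M.
VCG payment = (others' best without Meridian) − (others' welfare with Meridian) = 3447 − 3443 = $4M.

Meridian pays $4M.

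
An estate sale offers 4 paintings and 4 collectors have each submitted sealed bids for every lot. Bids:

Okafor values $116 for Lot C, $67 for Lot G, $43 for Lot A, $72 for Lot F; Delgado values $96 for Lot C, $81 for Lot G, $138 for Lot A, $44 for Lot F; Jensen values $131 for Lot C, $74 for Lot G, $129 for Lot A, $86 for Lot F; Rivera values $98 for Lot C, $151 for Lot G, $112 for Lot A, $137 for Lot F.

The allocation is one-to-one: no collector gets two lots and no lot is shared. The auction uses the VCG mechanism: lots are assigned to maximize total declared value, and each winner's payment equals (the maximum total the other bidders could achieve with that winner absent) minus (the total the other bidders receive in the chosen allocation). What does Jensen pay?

Efficient allocation: Okafor→Lot F ($72), Delgado→Lot A ($138), Jensen→Lot C ($131), Rivera→Lot G ($151); total welfare W = $492.
Jensen receives Lot C at value $131, so the others get W − 131 = $361.
Without Jensen: best allocation of the remaining 3 bidders over all 4 lots is Okafor→Lot C ($116), Delgado→Lot A ($138), Rivera→Lot G ($151), total $405.
VCG payment = (others' best without Jensen) − (others' welfare with Jensen) = 405 − 361 = $44.

Jensen pays $44.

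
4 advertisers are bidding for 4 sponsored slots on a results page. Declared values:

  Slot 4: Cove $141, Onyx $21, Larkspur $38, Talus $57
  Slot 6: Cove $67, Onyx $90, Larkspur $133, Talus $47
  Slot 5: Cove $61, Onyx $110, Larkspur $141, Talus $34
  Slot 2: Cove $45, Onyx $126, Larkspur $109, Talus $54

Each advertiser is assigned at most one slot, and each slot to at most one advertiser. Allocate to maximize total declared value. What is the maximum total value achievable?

Max total: $455

This is a one-to-one assignment (maximum-weight bipartite matching).
Optimal: Cove→Slot 4 ($141), Onyx→Slot 2 ($126), Larkspur→Slot 5 ($141), Talus→Slot 6 ($47) — total 141+126+141+47 = $455.
Column-greedy (each slot in turn goes to its best remaining advertiser) gives $438, worse by 17.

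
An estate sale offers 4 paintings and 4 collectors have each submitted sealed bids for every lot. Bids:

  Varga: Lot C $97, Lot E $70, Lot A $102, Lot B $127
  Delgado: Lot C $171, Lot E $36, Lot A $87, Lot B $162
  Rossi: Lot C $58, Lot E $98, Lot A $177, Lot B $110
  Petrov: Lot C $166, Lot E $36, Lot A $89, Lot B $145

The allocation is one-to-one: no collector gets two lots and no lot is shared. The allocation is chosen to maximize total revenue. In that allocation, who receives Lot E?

Varga receives Lot E.

This is a one-to-one assignment (maximum-weight bipartite matching).
Optimal: Varga→Lot E ($70), Delgado→Lot B ($162), Rossi→Lot A ($177), Petrov→Lot C ($166) — total 70+162+177+166 = $575.
Column-greedy (each lot in turn goes to its best remaining collector) gives $516, worse by 59.
Next-best assignment: Varga→Lot E, Delgado→Lot C, Rossi→Lot A, Petrov→Lot B = $563.
Every other assignment is strictly worse.
Varga's own top lot is Lot B ($127), but forcing Varga→Lot B and reassigning the rest optimally gives only $511 — worse by 64.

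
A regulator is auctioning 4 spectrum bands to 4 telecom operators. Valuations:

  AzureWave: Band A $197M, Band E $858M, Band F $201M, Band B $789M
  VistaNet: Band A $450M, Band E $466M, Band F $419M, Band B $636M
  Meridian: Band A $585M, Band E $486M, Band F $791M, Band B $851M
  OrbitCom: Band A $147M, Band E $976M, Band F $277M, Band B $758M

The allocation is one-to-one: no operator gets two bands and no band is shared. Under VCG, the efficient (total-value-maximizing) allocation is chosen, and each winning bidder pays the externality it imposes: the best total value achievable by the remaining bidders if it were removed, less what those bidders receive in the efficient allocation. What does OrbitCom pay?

Efficient allocation: AzureWave→Band B ($789M), VistaNet→Band A ($450M), Meridian→Band F ($791M), OrbitCom→Band E ($976M); total welfare W = $3006M.
OrbitCom receives Band E at value $976M, so the others get W − 976 = $2030M.
Without OrbitCom: best allocation of the remaining 3 bidders over all 4 bands is AzureWave→Band E ($858M), VistaNet→Band B ($636M), Meridian→Band F ($791M), total $2285M.
VCG payment = (others' best without OrbitCom) − (others' welfare with OrbitCom) = 2285 − 2030 = $255M.

OrbitCom pays $255M.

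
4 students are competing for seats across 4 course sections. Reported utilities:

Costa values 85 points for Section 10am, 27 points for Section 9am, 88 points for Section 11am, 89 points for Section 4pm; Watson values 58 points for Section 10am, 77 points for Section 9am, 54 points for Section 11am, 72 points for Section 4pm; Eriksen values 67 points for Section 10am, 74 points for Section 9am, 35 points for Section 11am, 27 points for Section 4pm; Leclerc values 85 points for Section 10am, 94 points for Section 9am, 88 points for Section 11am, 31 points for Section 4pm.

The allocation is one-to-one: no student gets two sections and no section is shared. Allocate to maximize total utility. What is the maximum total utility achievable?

Max total: 321 points

Optimal: Costa→Section 11am (88 points), Watson→Section 4pm (72 points), Eriksen→Section 10am (67 points), Leclerc→Section 9am (94 points) — total 88+72+67+94 = 321 points.
Column-greedy (each section in turn goes to its best remaining student) gives 260 points, worse by 61.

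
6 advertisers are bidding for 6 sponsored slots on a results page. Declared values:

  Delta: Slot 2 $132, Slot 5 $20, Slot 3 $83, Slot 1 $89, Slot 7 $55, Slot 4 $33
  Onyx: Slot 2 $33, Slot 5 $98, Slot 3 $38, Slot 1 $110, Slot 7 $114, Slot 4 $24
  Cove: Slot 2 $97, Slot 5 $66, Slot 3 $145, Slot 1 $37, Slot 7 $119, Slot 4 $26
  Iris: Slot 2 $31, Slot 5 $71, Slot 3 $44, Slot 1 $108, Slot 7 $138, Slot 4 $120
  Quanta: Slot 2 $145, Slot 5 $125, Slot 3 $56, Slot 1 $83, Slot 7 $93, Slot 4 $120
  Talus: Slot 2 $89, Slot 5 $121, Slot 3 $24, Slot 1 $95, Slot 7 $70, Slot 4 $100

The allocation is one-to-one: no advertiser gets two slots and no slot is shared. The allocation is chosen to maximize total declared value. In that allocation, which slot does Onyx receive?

Treat this as an assignment problem: match each advertiser to one slot.
Optimal: Delta→Slot 2 ($132), Onyx→Slot 1 ($110), Cove→Slot 3 ($145), Iris→Slot 7 ($138), Quanta→Slot 4 ($120), Talus→Slot 5 ($121) — total 132+110+145+138+120+121 = $766.
Row-greedy (each advertiser in turn takes its best remaining slot) gives $731, worse by 35.
Next-best assignment: Delta→Slot 2, Onyx→Slot 1, Cove→Slot 3, Iris→Slot 7, Quanta→Slot 5, Talus→Slot 4 = $750.
Onyx's own top slot is Slot 7 ($114), but forcing Onyx→Slot 7 and reassigning the rest optimally gives only $740 — worse by 26.

Onyx receives Slot 1.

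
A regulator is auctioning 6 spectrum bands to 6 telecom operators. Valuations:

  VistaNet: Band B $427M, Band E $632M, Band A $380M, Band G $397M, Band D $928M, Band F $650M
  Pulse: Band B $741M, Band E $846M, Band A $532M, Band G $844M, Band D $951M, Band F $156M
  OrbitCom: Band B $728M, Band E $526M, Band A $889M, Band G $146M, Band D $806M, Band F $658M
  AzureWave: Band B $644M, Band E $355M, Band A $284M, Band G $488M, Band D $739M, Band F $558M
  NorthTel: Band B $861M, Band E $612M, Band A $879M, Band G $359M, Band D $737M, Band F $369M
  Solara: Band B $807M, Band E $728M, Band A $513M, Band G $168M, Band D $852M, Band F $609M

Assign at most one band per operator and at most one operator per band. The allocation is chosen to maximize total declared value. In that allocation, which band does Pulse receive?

Optimal: VistaNet→Band D ($928M), Pulse→Band G ($844M), OrbitCom→Band A ($889M), AzureWave→Band F ($558M), NorthTel→Band B ($861M), Solara→Band E ($728M) — total 928+844+889+558+861+728 = $4808M.
Row-greedy (each operator in turn takes its best remaining band) gives $3844M, worse by 964.
Swapping Pulse↔Solara (Pulse→Band E $846M, Solara→Band G $168M) loses 558.
Every other assignment is strictly worse.
Pulse's own top band is Band D ($951M), but forcing Pulse→Band D and reassigning the rest optimally gives only $4567M — worse by 241.

Pulse receives Band G.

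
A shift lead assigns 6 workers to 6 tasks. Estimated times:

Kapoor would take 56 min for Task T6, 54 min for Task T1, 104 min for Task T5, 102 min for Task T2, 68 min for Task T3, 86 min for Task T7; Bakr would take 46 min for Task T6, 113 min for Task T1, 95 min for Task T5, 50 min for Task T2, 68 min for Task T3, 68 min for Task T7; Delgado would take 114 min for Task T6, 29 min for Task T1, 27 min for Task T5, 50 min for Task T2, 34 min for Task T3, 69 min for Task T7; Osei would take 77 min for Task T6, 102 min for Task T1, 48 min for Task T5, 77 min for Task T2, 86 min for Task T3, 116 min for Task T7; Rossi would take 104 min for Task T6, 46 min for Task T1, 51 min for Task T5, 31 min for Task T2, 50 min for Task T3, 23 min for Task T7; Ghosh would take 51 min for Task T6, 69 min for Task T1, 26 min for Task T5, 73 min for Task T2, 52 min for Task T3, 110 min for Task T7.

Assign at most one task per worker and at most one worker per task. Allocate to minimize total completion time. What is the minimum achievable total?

Min total: 258 min

Optimal: Kapoor→Task T6 (56 min), Bakr→Task T2 (50 min), Delgado→Task T1 (29 min), Osei→Task T5 (48 min), Rossi→Task T7 (23 min), Ghosh→Task T3 (52 min) — total 56+50+29+48+23+52 = 258 min.
Row-greedy (each worker in turn takes its cheapest remaining task) gives 279 min, worse by 21.
Next-best assignment: Kapoor→Task T1, Bakr→Task T6, Delgado→Task T3, Osei→Task T2, Rossi→Task T7, Ghosh→Task T5 = 260 min.
Swapping Kapoor↔Rossi (Kapoor→Task T7 86 min, Rossi→Task T6 104 min) adds 111.
Checked against all permutations: 258 min is optimal.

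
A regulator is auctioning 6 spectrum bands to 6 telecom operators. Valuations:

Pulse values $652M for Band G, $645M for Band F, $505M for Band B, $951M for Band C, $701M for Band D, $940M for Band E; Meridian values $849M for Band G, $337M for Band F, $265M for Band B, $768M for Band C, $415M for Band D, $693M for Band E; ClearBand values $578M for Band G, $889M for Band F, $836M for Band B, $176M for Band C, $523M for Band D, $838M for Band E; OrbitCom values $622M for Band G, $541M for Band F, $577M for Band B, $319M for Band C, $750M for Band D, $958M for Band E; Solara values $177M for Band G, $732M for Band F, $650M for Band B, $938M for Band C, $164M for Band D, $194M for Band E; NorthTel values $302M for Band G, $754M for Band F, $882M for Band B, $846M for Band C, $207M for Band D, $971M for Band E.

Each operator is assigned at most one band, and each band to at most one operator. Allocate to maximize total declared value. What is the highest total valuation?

Maximum total: $5248M

This is the linear assignment problem.
Optimal: Pulse→Band E ($940M), Meridian→Band G ($849M), ClearBand→Band F ($889M), OrbitCom→Band D ($750M), Solara→Band C ($938M), NorthTel→Band B ($882M) — total 940+849+889+750+938+882 = $5248M.
Swapping Meridian↔ClearBand (Meridian→Band F $337M, ClearBand→Band G $578M) loses 823.
No other one-to-one assignment exceeds $5248M.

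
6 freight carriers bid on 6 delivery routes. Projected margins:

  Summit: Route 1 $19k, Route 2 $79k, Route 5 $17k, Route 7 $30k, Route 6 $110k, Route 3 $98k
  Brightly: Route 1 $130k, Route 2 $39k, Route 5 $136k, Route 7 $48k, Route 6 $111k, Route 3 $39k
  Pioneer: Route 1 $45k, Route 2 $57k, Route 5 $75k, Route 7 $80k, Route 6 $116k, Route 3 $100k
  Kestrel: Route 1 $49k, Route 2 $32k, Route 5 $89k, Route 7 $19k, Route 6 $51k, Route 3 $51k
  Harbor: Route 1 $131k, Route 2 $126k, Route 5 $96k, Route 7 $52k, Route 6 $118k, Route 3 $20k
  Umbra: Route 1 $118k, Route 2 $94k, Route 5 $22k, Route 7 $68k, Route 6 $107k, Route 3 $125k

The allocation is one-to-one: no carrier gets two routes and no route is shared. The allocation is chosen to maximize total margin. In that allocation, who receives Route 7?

This is a one-to-one assignment (maximum-weight bipartite matching).
Optimal: Summit→Route 6 ($110k), Brightly→Route 1 ($130k), Pioneer→Route 7 ($80k), Kestrel→Route 5 ($89k), Harbor→Route 2 ($126k), Umbra→Route 3 ($125k) — total 110+130+80+89+126+125 = $660k.
Column-greedy (each route in turn goes to its best remaining carrier) gives $602k, worse by 58.
Checked against all permutations: $660k is optimal.
Pioneer's own top route is Route 6 ($116k), but forcing Pioneer→Route 6 and reassigning the rest optimally gives only $627k — worse by 33.

Pioneer receives Route 7.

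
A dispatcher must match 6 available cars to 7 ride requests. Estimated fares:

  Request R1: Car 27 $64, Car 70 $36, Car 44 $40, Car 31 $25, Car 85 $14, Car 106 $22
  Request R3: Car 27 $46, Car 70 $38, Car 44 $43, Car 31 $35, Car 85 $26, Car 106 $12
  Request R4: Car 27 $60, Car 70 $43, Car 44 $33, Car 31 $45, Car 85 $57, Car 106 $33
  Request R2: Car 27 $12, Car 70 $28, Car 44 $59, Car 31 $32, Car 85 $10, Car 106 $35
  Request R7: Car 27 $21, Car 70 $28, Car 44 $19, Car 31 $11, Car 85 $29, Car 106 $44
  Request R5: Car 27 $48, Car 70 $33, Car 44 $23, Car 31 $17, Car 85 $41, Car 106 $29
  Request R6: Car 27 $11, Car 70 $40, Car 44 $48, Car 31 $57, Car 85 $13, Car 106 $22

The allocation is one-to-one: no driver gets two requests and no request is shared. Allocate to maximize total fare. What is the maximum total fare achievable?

Max total: $319

This is the linear assignment problem.
Optimal: Car 27→Request R1 ($64), Car 70→Request R3 ($38), Car 44→Request R2 ($59), Car 31→Request R6 ($57), Car 85→Request R4 ($57), Car 106→Request R7 ($44) — total 64+38+59+57+57+44 = $319.
Row-greedy (each driver in turn takes its best remaining request) gives $308, worse by 11.
Next-best assignment: Car 27→Request R1, Car 70→Request R5, Car 44→Request R2, Car 31→Request R6, Car 85→Request R4, Car 106→Request R7 = $314.
Every other assignment is strictly worse.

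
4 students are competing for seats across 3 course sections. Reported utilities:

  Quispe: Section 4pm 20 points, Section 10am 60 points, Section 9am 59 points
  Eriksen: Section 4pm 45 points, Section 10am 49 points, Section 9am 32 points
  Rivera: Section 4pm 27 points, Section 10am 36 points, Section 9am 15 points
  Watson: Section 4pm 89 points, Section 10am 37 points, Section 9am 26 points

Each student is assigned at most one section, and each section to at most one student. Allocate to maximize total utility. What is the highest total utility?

Optimal: Watson→Section 4pm (89 points), Eriksen→Section 10am (49 points), Quispe→Section 9am (59 points) — total 89+49+59 = 197 points.
Max-entry greedy (repeatedly take the single best remaining cell) gives 181 points, worse by 16.
Swapping Watson↔Quispe (Watson→Section 9am 26 points, Quispe→Section 4pm 20 points) loses 102.

Max total: 197 points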